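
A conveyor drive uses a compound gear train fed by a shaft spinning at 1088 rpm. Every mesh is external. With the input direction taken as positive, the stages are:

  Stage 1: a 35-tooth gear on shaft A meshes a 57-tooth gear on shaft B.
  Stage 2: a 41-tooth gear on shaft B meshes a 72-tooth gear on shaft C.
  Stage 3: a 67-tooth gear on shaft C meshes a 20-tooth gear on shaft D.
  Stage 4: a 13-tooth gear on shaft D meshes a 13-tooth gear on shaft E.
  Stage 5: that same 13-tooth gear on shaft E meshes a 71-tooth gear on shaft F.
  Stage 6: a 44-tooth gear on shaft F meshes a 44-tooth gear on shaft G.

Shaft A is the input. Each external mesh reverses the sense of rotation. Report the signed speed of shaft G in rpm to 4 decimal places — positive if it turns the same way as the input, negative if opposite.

Stage 1 [35T→57T]: ω = 1088.0000×35/57 = 668.0702 rpm, dir flips to −; running = −668.0702
Stage 2 [41T→72T]: ω = 668.0702×41/72 = 380.4288 rpm, dir flips to +; running = +380.4288
Stage 3 [67T→20T]: ω = 380.4288×67/20 = 1274.4366 rpm, dir flips to −; running = −1274.4366
Stage 4 [13T→13T]: ω = 1274.4366×13/13 = 1274.4366 rpm, dir flips to +; running = +1274.4366
Stage 5 [13T→71T]: ω = 1274.4366×13/71 = 233.3476 rpm, dir flips to −; running = −233.3476
Stage 6 [44T→44T]: ω = 233.3476×44/44 = 233.3476 rpm, dir flips to +; running = +233.3476

+233.3476 rpm (same as input, |ω| = 233.3476 rpm)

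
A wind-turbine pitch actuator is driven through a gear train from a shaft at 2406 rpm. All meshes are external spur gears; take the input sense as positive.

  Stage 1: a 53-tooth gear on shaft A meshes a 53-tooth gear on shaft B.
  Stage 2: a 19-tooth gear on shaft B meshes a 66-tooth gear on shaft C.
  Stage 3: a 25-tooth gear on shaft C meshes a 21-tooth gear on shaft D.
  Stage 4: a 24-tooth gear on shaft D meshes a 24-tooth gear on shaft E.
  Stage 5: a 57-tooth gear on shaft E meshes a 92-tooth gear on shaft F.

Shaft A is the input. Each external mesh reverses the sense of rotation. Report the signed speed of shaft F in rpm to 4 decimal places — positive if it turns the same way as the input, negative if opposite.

-510.8731 rpm (opposite to input, |ω| = 510.8731 rpm)

Stage 1 [53T→53T]: ω = 2406.0000×53/53 = 2406.0000 rpm, dir flips to −; running = −2406.0000
Stage 2 [19T→66T]: ω = 2406.0000×19/66 = 692.6364 rpm, dir flips to +; running = +692.6364
Stage 3 [25T→21T]: ω = 692.6364×25/21 = 824.5671 rpm, dir flips to −; running = −824.5671
Stage 4 [24T→24T]: ω = 824.5671×24/24 = 824.5671 rpm, dir flips to +; running = +824.5671
Stage 5 [57T→92T]: ω = 824.5671×57/92 = 510.8731 rpm, dir flips to −; running = −510.8731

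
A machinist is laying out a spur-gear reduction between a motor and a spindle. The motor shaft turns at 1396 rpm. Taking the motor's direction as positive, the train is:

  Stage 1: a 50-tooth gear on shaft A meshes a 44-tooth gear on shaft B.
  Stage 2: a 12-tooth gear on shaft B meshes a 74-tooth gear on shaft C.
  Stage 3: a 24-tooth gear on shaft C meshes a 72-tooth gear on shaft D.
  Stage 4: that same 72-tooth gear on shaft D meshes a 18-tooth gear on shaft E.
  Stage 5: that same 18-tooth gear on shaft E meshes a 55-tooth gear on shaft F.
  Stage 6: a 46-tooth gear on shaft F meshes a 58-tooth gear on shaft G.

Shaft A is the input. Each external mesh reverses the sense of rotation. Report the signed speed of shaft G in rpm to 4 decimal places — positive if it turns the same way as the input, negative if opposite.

+89.0288 rpm (same as input, |ω| = 89.0288 rpm)

Stage 1 [50T→44T]: ω = 1396.0000×50/44 = 1586.3636 rpm, dir flips to −; running = −1586.3636
Stage 2 [12T→74T]: ω = 1586.3636×12/74 = 257.2482 rpm, dir flips to +; running = +257.2482
Stage 3 [24T→72T]: ω = 257.2482×24/72 = 85.7494 rpm, dir flips to −; running = −85.7494
Stage 4 [72T→18T]: ω = 85.7494×72/18 = 342.9975 rpm, dir flips to +; running = +342.9975
Stage 5 [18T→55T]: ω = 342.9975×18/55 = 112.2537 rpm, dir flips to −; running = −112.2537
Stage 6 [46T→58T]: ω = 112.2537×46/58 = 89.0288 rpm, dir flips to +; running = +89.0288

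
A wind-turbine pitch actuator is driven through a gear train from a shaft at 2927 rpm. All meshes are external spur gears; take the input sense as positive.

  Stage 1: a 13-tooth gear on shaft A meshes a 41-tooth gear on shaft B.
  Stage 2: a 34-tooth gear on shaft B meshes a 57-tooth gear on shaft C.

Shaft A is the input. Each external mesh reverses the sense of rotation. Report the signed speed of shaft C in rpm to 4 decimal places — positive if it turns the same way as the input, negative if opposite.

+553.5875 rpm (same as input, |ω| = 553.5875 rpm)

Stage 1 [13T→41T]: ω = 2927.0000×13/41 = 928.0732 rpm, dir flips to −; running = −928.0732
Stage 2 [34T→57T]: ω = 928.0732×34/57 = 553.5875 rpm, dir flips to +; running = +553.5875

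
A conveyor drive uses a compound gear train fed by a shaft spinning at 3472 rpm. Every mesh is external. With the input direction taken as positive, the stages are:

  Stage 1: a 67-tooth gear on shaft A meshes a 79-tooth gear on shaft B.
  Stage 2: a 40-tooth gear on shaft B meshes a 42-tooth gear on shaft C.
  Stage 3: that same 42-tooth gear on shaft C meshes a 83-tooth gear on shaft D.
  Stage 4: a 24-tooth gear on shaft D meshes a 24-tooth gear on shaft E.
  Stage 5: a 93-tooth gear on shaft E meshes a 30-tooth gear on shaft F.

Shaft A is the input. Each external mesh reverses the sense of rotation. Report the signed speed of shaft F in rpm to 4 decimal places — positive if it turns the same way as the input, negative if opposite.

Stage 1 [67T→79T]: ω = 3472.0000×67/79 = 2944.6076 rpm, dir flips to −; running = −2944.6076
Stage 2 [40T→42T]: ω = 2944.6076×40/42 = 2804.3882 rpm, dir flips to +; running = +2804.3882
Stage 3 [42T→83T]: ω = 2804.3882×42/83 = 1419.0880 rpm, dir flips to −; running = −1419.0880
Stage 4 [24T→24T]: ω = 1419.0880×24/24 = 1419.0880 rpm, dir flips to +; running = +1419.0880
Stage 5 [93T→30T]: ω = 1419.0880×93/30 = 4399.1728 rpm, dir flips to −; running = −4399.1728

-4399.1728 rpm (opposite to input, |ω| = 4399.1728 rpm)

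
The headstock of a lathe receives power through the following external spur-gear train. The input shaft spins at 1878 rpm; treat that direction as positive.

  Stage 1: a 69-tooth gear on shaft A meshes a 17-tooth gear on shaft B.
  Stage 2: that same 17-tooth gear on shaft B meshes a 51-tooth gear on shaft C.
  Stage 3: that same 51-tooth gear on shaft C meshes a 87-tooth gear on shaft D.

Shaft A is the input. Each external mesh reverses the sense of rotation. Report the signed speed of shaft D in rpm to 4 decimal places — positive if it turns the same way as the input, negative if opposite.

-1489.4483 rpm (opposite to input, |ω| = 1489.4483 rpm)

Stage 1 [69T→17T]: ω = 1878.0000×69/17 = 7622.4706 rpm, dir flips to −; running = −7622.4706
Stage 2 [17T→51T]: ω = 7622.4706×17/51 = 2540.8235 rpm, dir flips to +; running = +2540.8235
Stage 3 [51T→87T]: ω = 2540.8235×51/87 = 1489.4483 rpm, dir flips to −; running = −1489.4483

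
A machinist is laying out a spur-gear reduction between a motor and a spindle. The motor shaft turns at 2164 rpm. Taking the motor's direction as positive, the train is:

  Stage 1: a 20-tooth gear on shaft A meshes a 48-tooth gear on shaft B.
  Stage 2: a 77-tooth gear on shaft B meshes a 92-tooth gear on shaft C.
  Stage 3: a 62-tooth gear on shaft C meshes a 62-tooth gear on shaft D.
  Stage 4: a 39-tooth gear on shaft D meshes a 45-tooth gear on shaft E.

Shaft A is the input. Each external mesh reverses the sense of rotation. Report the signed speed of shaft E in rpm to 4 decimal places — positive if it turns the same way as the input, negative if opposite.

Stage 1 [20T→48T]: ω = 2164.0000×20/48 = 901.6667 rpm, dir flips to −; running = −901.6667
Stage 2 [77T→92T]: ω = 901.6667×77/92 = 754.6558 rpm, dir flips to +; running = +754.6558
Stage 3 [62T→62T]: ω = 754.6558×62/62 = 754.6558 rpm, dir flips to −; running = −754.6558
Stage 4 [39T→45T]: ω = 754.6558×39/45 = 654.0350 rpm, dir flips to +; running = +654.0350

+654.0350 rpm (same as input, |ω| = 654.0350 rpm)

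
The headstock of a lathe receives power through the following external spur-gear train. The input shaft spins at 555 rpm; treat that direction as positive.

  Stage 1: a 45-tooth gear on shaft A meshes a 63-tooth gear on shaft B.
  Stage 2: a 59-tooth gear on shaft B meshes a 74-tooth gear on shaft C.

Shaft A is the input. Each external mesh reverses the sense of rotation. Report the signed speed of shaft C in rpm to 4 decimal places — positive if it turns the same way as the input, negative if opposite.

+316.0714 rpm (same as input, |ω| = 316.0714 rpm)

Stage 1 [45T→63T]: ω = 555.0000×45/63 = 396.4286 rpm, dir flips to −; running = −396.4286
Stage 2 [59T→74T]: ω = 396.4286×59/74 = 316.0714 rpm, dir flips to +; running = +316.0714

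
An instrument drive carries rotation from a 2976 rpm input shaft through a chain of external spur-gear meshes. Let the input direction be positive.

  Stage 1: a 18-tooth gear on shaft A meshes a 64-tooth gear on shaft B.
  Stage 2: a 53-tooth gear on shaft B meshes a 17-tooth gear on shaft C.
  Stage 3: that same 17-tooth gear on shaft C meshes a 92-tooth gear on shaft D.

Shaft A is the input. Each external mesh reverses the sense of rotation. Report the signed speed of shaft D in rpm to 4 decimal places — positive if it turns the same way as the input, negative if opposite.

Stage 1 [18T→64T]: ω = 2976.0000×18/64 = 837.0000 rpm, dir flips to −; running = −837.0000
Stage 2 [53T→17T]: ω = 837.0000×53/17 = 2609.4706 rpm, dir flips to +; running = +2609.4706
Stage 3 [17T→92T]: ω = 2609.4706×17/92 = 482.1848 rpm, dir flips to −; running = −482.1848

-482.1848 rpm (opposite to input, |ω| = 482.1848 rpm)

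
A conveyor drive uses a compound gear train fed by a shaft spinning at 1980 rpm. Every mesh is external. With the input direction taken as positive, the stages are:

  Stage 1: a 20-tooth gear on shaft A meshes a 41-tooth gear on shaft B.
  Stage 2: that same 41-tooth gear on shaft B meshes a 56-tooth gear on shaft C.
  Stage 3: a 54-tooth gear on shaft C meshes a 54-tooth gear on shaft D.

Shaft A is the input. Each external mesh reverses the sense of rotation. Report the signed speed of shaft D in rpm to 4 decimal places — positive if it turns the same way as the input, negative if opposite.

Stage 1 [20T→41T]: ω = 1980.0000×20/41 = 965.8537 rpm, dir flips to −; running = −965.8537
Stage 2 [41T→56T]: ω = 965.8537×41/56 = 707.1429 rpm, dir flips to +; running = +707.1429
Stage 3 [54T→54T]: ω = 707.1429×54/54 = 707.1429 rpm, dir flips to −; running = −707.1429

-707.1429 rpm (opposite to input, |ω| = 707.1429 rpm)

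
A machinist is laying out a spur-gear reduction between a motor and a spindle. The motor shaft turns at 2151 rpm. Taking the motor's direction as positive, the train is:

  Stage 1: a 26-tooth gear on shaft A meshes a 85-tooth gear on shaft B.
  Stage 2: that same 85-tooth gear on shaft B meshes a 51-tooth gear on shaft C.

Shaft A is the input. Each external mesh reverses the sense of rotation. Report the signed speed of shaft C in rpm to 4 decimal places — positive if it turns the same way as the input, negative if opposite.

+1096.5882 rpm (same as input, |ω| = 1096.5882 rpm)

Stage 1 [26T→85T]: ω = 2151.0000×26/85 = 657.9529 rpm, dir flips to −; running = −657.9529
Stage 2 [85T→51T]: ω = 657.9529×85/51 = 1096.5882 rpm, dir flips to +; running = +1096.5882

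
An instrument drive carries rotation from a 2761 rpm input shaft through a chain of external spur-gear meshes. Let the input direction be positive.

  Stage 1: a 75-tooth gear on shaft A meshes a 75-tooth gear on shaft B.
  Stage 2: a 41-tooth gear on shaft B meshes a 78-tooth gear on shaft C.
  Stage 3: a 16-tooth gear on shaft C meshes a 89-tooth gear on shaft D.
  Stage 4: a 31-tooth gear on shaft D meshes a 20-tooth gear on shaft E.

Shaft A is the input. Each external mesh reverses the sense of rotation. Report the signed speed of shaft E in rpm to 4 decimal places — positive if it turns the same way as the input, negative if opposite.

+404.4058 rpm (same as input, |ω| = 404.4058 rpm)

Stage 1 [75T→75T]: ω = 2761.0000×75/75 = 2761.0000 rpm, dir flips to −; running = −2761.0000
Stage 2 [41T→78T]: ω = 2761.0000×41/78 = 1451.2949 rpm, dir flips to +; running = +1451.2949
Stage 3 [16T→89T]: ω = 1451.2949×16/89 = 260.9069 rpm, dir flips to −; running = −260.9069
Stage 4 [31T→20T]: ω = 260.9069×31/20 = 404.4058 rpm, dir flips to +; running = +404.4058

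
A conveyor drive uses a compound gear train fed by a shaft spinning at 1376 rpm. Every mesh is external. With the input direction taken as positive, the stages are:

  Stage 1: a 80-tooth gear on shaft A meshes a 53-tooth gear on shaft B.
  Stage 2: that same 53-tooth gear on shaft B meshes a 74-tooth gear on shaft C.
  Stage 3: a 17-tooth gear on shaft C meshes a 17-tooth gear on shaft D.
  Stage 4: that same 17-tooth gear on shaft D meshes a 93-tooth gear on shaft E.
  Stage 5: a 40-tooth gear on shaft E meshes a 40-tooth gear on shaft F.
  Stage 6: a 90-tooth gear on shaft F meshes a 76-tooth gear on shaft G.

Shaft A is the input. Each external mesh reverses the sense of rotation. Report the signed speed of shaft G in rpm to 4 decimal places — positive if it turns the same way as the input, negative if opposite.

Stage 1 [80T→53T]: ω = 1376.0000×80/53 = 2076.9811 rpm, dir flips to −; running = −2076.9811
Stage 2 [53T→74T]: ω = 2076.9811×53/74 = 1487.5676 rpm, dir flips to +; running = +1487.5676
Stage 3 [17T→17T]: ω = 1487.5676×17/17 = 1487.5676 rpm, dir flips to −; running = −1487.5676
Stage 4 [17T→93T]: ω = 1487.5676×17/93 = 271.9210 rpm, dir flips to +; running = +271.9210
Stage 5 [40T→40T]: ω = 271.9210×40/40 = 271.9210 rpm, dir flips to −; running = −271.9210
Stage 6 [90T→76T]: ω = 271.9210×90/76 = 322.0117 rpm, dir flips to +; running = +322.0117

+322.0117 rpm (same as input, |ω| = 322.0117 rpm)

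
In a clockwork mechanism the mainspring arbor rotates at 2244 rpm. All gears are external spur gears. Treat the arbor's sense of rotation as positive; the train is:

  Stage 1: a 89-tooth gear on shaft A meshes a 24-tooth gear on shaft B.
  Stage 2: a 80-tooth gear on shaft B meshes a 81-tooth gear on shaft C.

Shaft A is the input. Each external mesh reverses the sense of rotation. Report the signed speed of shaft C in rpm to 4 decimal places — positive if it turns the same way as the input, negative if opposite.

Stage 1 [89T→24T]: ω = 2244.0000×89/24 = 8321.5000 rpm, dir flips to −; running = −8321.5000
Stage 2 [80T→81T]: ω = 8321.5000×80/81 = 8218.7654 rpm, dir flips to +; running = +8218.7654

+8218.7654 rpm (same as input, |ω| = 8218.7654 rpm)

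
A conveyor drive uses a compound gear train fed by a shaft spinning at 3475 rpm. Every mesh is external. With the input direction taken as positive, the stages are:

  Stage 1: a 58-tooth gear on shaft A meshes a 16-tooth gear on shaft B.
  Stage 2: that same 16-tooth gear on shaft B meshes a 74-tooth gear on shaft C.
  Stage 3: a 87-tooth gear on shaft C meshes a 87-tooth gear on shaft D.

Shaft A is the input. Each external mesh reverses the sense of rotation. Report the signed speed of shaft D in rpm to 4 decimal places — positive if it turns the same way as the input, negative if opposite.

-2723.6486 rpm (opposite to input, |ω| = 2723.6486 rpm)

Stage 1 [58T→16T]: ω = 3475.0000×58/16 = 12596.8750 rpm, dir flips to −; running = −12596.8750
Stage 2 [16T→74T]: ω = 12596.8750×16/74 = 2723.6486 rpm, dir flips to +; running = +2723.6486
Stage 3 [87T→87T]: ω = 2723.6486×87/87 = 2723.6486 rpm, dir flips to −; running = −2723.6486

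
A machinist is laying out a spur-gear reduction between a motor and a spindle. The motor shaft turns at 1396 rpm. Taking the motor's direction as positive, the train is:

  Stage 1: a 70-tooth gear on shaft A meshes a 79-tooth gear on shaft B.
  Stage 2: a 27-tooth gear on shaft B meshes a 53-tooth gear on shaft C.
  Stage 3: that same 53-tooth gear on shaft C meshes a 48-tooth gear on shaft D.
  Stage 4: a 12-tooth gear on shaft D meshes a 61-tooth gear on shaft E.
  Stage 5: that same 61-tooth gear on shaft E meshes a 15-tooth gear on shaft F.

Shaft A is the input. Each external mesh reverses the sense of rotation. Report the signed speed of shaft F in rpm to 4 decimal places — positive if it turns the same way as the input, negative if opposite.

-556.6329 rpm (opposite to input, |ω| = 556.6329 rpm)

Stage 1 [70T→79T]: ω = 1396.0000×70/79 = 1236.9620 rpm, dir flips to −; running = −1236.9620
Stage 2 [27T→53T]: ω = 1236.9620×27/53 = 630.1505 rpm, dir flips to +; running = +630.1505
Stage 3 [53T→48T]: ω = 630.1505×53/48 = 695.7911 rpm, dir flips to −; running = −695.7911
Stage 4 [12T→61T]: ω = 695.7911×12/61 = 136.8769 rpm, dir flips to +; running = +136.8769
Stage 5 [61T→15T]: ω = 136.8769×61/15 = 556.6329 rpm, dir flips to −; running = −556.6329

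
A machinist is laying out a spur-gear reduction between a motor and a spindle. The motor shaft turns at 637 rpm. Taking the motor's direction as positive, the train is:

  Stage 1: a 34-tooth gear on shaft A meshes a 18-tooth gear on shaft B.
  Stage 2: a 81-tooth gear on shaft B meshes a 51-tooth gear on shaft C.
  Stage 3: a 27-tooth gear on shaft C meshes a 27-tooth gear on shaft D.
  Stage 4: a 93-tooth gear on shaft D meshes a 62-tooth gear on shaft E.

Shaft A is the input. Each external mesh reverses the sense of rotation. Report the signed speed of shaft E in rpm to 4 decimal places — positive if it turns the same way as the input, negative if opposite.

Stage 1 [34T→18T]: ω = 637.0000×34/18 = 1203.2222 rpm, dir flips to −; running = −1203.2222
Stage 2 [81T→51T]: ω = 1203.2222×81/51 = 1911.0000 rpm, dir flips to +; running = +1911.0000
Stage 3 [27T→27T]: ω = 1911.0000×27/27 = 1911.0000 rpm, dir flips to −; running = −1911.0000
Stage 4 [93T→62T]: ω = 1911.0000×93/62 = 2866.5000 rpm, dir flips to +; running = +2866.5000

+2866.5000 rpm (same as input, |ω| = 2866.5000 rpm)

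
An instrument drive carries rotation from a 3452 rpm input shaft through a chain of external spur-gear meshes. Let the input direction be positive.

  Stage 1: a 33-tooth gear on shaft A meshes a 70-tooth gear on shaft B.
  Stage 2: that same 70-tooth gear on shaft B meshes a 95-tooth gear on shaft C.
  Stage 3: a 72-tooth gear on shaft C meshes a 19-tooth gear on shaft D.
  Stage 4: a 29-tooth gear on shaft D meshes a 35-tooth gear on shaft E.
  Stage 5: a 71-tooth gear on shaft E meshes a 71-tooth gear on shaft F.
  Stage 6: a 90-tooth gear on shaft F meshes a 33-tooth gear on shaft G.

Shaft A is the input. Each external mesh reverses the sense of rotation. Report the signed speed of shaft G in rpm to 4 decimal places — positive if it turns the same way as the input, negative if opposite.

+10268.2998 rpm (same as input, |ω| = 10268.2998 rpm)

Stage 1 [33T→70T]: ω = 3452.0000×33/70 = 1627.3714 rpm, dir flips to −; running = −1627.3714
Stage 2 [70T→95T]: ω = 1627.3714×70/95 = 1199.1158 rpm, dir flips to +; running = +1199.1158
Stage 3 [72T→19T]: ω = 1199.1158×72/19 = 4544.0177 rpm, dir flips to −; running = −4544.0177
Stage 4 [29T→35T]: ω = 4544.0177×29/35 = 3765.0433 rpm, dir flips to +; running = +3765.0433
Stage 5 [71T→71T]: ω = 3765.0433×71/71 = 3765.0433 rpm, dir flips to −; running = −3765.0433
Stage 6 [90T→33T]: ω = 3765.0433×90/33 = 10268.2998 rpm, dir flips to +; running = +10268.2998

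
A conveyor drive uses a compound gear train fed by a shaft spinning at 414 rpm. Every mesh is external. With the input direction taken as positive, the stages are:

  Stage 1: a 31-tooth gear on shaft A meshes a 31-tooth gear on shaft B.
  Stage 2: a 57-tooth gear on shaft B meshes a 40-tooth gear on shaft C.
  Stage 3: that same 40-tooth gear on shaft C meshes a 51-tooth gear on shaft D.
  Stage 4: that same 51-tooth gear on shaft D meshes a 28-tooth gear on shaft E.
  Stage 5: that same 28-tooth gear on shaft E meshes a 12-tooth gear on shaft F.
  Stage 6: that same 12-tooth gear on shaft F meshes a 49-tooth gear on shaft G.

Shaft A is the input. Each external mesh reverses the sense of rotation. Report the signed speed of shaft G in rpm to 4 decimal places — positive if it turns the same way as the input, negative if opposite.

+481.5918 rpm (same as input, |ω| = 481.5918 rpm)

Stage 1 [31T→31T]: ω = 414.0000×31/31 = 414.0000 rpm, dir flips to −; running = −414.0000
Stage 2 [57T→40T]: ω = 414.0000×57/40 = 589.9500 rpm, dir flips to +; running = +589.9500
Stage 3 [40T→51T]: ω = 589.9500×40/51 = 462.7059 rpm, dir flips to −; running = −462.7059
Stage 4 [51T→28T]: ω = 462.7059×51/28 = 842.7857 rpm, dir flips to +; running = +842.7857
Stage 5 [28T→12T]: ω = 842.7857×28/12 = 1966.5000 rpm, dir flips to −; running = −1966.5000
Stage 6 [12T→49T]: ω = 1966.5000×12/49 = 481.5918 rpm, dir flips to +; running = +481.5918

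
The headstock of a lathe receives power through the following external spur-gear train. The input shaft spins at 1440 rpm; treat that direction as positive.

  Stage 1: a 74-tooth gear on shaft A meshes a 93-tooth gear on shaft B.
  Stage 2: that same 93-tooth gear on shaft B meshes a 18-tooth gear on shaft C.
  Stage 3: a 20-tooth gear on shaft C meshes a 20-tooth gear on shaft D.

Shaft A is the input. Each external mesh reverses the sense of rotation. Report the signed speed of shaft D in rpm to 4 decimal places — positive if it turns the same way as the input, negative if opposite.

Stage 1 [74T→93T]: ω = 1440.0000×74/93 = 1145.8065 rpm, dir flips to −; running = −1145.8065
Stage 2 [93T→18T]: ω = 1145.8065×93/18 = 5920.0000 rpm, dir flips to +; running = +5920.0000
Stage 3 [20T→20T]: ω = 5920.0000×20/20 = 5920.0000 rpm, dir flips to −; running = −5920.0000

-5920.0000 rpm (opposite to input, |ω| = 5920.0000 rpm)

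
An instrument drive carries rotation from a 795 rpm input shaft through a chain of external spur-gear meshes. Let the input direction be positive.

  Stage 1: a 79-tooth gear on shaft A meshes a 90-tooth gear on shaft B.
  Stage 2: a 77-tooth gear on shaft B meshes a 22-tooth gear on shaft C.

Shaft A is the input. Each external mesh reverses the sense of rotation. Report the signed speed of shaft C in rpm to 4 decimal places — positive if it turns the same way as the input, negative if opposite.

Stage 1 [79T→90T]: ω = 795.0000×79/90 = 697.8333 rpm, dir flips to −; running = −697.8333
Stage 2 [77T→22T]: ω = 697.8333×77/22 = 2442.4167 rpm, dir flips to +; running = +2442.4167

+2442.4167 rpm (same as input, |ω| = 2442.4167 rpm)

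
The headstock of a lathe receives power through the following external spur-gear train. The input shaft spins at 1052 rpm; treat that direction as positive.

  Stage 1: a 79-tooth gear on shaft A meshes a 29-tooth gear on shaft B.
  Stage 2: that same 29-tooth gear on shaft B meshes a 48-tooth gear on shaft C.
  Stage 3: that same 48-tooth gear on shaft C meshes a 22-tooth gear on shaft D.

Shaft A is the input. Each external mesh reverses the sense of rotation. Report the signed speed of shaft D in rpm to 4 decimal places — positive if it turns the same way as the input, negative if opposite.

-3777.6364 rpm (opposite to input, |ω| = 3777.6364 rpm)

Stage 1 [79T→29T]: ω = 1052.0000×79/29 = 2865.7931 rpm, dir flips to −; running = −2865.7931
Stage 2 [29T→48T]: ω = 2865.7931×29/48 = 1731.4167 rpm, dir flips to +; running = +1731.4167
Stage 3 [48T→22T]: ω = 1731.4167×48/22 = 3777.6364 rpm, dir flips to −; running = −3777.6364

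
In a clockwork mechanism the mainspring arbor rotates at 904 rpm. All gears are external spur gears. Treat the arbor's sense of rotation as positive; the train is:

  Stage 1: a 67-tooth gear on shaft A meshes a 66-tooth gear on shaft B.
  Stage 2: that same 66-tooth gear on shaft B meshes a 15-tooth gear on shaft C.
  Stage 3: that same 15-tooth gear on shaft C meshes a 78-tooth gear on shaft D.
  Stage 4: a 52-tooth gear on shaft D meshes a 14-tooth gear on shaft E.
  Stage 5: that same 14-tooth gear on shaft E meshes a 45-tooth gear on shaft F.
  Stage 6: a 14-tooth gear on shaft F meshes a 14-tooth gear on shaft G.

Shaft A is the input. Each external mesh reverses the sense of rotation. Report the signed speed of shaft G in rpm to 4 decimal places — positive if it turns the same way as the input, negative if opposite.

Stage 1 [67T→66T]: ω = 904.0000×67/66 = 917.6970 rpm, dir flips to −; running = −917.6970
Stage 2 [66T→15T]: ω = 917.6970×66/15 = 4037.8667 rpm, dir flips to +; running = +4037.8667
Stage 3 [15T→78T]: ω = 4037.8667×15/78 = 776.5128 rpm, dir flips to −; running = −776.5128
Stage 4 [52T→14T]: ω = 776.5128×52/14 = 2884.1905 rpm, dir flips to +; running = +2884.1905
Stage 5 [14T→45T]: ω = 2884.1905×14/45 = 897.3037 rpm, dir flips to −; running = −897.3037
Stage 6 [14T→14T]: ω = 897.3037×14/14 = 897.3037 rpm, dir flips to +; running = +897.3037

+897.3037 rpm (same as input, |ω| = 897.3037 rpm)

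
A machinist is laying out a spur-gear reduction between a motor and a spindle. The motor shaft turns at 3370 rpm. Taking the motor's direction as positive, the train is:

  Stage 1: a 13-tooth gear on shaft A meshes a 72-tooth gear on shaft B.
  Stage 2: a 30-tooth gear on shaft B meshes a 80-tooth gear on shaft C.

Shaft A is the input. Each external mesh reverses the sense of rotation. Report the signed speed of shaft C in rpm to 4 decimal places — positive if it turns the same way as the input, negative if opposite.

Stage 1 [13T→72T]: ω = 3370.0000×13/72 = 608.4722 rpm, dir flips to −; running = −608.4722
Stage 2 [30T→80T]: ω = 608.4722×30/80 = 228.1771 rpm, dir flips to +; running = +228.1771

+228.1771 rpm (same as input, |ω| = 228.1771 rpm)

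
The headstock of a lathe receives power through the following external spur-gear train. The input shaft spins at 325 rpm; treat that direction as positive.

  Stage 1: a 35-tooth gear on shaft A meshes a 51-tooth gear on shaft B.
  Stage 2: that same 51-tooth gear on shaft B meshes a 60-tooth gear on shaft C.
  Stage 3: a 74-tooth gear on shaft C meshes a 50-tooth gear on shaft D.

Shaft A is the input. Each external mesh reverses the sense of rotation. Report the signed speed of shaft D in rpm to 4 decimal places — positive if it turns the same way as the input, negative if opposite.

Stage 1 [35T→51T]: ω = 325.0000×35/51 = 223.0392 rpm, dir flips to −; running = −223.0392
Stage 2 [51T→60T]: ω = 223.0392×51/60 = 189.5833 rpm, dir flips to +; running = +189.5833
Stage 3 [74T→50T]: ω = 189.5833×74/50 = 280.5833 rpm, dir flips to −; running = −280.5833

-280.5833 rpm (opposite to input, |ω| = 280.5833 rpm)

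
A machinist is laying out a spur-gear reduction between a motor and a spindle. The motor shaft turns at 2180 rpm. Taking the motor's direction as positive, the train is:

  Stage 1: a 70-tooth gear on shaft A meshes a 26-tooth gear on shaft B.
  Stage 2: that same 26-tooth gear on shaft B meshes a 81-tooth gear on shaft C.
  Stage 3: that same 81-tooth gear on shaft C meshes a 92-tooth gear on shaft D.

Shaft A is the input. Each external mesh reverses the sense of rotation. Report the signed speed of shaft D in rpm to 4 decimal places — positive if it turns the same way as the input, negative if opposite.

Stage 1 [70T→26T]: ω = 2180.0000×70/26 = 5869.2308 rpm, dir flips to −; running = −5869.2308
Stage 2 [26T→81T]: ω = 5869.2308×26/81 = 1883.9506 rpm, dir flips to +; running = +1883.9506
Stage 3 [81T→92T]: ω = 1883.9506×81/92 = 1658.6957 rpm, dir flips to −; running = −1658.6957

-1658.6957 rpm (opposite to input, |ω| = 1658.6957 rpm)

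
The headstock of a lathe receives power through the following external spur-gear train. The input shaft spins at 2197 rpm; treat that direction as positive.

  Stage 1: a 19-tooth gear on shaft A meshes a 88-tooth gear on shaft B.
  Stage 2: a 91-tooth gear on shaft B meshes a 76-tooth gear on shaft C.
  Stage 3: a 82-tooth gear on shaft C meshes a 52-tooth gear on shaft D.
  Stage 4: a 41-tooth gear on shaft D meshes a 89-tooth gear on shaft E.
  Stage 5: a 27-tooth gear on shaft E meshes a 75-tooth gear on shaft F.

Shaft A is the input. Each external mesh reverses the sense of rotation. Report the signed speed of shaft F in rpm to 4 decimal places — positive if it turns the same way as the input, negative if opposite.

Stage 1 [19T→88T]: ω = 2197.0000×19/88 = 474.3523 rpm, dir flips to −; running = −474.3523
Stage 2 [91T→76T]: ω = 474.3523×91/76 = 567.9744 rpm, dir flips to +; running = +567.9744
Stage 3 [82T→52T]: ω = 567.9744×82/52 = 895.6520 rpm, dir flips to −; running = −895.6520
Stage 4 [41T→89T]: ω = 895.6520×41/89 = 412.6037 rpm, dir flips to +; running = +412.6037
Stage 5 [27T→75T]: ω = 412.6037×27/75 = 148.5373 rpm, dir flips to −; running = −148.5373

-148.5373 rpm (opposite to input, |ω| = 148.5373 rpm)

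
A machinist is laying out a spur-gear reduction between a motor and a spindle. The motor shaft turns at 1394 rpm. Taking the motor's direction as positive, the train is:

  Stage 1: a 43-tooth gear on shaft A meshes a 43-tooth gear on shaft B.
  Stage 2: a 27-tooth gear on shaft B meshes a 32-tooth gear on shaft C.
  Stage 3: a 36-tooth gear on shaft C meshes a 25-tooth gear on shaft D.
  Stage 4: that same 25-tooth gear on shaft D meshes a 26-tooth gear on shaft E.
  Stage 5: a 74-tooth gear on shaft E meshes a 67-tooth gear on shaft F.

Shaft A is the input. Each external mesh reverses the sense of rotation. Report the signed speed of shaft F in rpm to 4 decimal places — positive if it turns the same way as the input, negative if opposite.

-1798.7161 rpm (opposite to input, |ω| = 1798.7161 rpm)

Stage 1 [43T→43T]: ω = 1394.0000×43/43 = 1394.0000 rpm, dir flips to −; running = −1394.0000
Stage 2 [27T→32T]: ω = 1394.0000×27/32 = 1176.1875 rpm, dir flips to +; running = +1176.1875
Stage 3 [36T→25T]: ω = 1176.1875×36/25 = 1693.7100 rpm, dir flips to −; running = −1693.7100
Stage 4 [25T→26T]: ω = 1693.7100×25/26 = 1628.5673 rpm, dir flips to +; running = +1628.5673
Stage 5 [74T→67T]: ω = 1628.5673×74/67 = 1798.7161 rpm, dir flips to −; running = −1798.7161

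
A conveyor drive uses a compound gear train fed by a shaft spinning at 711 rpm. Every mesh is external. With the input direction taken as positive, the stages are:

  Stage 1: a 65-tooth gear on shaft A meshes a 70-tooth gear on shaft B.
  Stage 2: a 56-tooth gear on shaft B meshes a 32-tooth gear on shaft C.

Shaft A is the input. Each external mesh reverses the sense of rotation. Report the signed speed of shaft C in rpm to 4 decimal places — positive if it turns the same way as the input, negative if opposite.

+1155.3750 rpm (same as input, |ω| = 1155.3750 rpm)

Stage 1 [65T→70T]: ω = 711.0000×65/70 = 660.2143 rpm, dir flips to −; running = −660.2143
Stage 2 [56T→32T]: ω = 660.2143×56/32 = 1155.3750 rpm, dir flips to +; running = +1155.3750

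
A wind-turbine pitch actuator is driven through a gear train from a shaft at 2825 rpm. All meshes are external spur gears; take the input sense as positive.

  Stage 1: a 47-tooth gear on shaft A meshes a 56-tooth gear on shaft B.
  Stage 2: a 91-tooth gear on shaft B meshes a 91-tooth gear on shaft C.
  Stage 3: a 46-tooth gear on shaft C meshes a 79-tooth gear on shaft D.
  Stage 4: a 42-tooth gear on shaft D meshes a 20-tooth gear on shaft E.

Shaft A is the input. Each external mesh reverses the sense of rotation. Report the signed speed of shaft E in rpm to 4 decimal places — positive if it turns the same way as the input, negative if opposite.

Stage 1 [47T→56T]: ω = 2825.0000×47/56 = 2370.9821 rpm, dir flips to −; running = −2370.9821
Stage 2 [91T→91T]: ω = 2370.9821×91/91 = 2370.9821 rpm, dir flips to +; running = +2370.9821
Stage 3 [46T→79T]: ω = 2370.9821×46/79 = 1380.5719 rpm, dir flips to −; running = −1380.5719
Stage 4 [42T→20T]: ω = 1380.5719×42/20 = 2899.2009 rpm, dir flips to +; running = +2899.2009

+2899.2009 rpm (same as input, |ω| = 2899.2009 rpm)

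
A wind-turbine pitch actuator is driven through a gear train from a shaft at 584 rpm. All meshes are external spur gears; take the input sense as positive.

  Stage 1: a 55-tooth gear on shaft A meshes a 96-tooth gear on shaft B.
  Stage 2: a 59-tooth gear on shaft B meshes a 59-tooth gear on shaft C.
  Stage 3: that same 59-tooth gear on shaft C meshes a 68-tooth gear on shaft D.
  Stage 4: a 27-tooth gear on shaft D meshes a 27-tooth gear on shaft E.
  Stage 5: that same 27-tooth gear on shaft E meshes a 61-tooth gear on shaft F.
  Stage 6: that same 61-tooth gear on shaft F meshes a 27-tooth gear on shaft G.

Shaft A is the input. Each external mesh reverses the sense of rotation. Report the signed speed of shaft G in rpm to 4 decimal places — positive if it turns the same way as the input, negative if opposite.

Stage 1 [55T→96T]: ω = 584.0000×55/96 = 334.5833 rpm, dir flips to −; running = −334.5833
Stage 2 [59T→59T]: ω = 334.5833×59/59 = 334.5833 rpm, dir flips to +; running = +334.5833
Stage 3 [59T→68T]: ω = 334.5833×59/68 = 290.3002 rpm, dir flips to −; running = −290.3002
Stage 4 [27T→27T]: ω = 290.3002×27/27 = 290.3002 rpm, dir flips to +; running = +290.3002
Stage 5 [27T→61T]: ω = 290.3002×27/61 = 128.4936 rpm, dir flips to −; running = −128.4936
Stage 6 [61T→27T]: ω = 128.4936×61/27 = 290.3002 rpm, dir flips to +; running = +290.3002

+290.3002 rpm (same as input, |ω| = 290.3002 rpm)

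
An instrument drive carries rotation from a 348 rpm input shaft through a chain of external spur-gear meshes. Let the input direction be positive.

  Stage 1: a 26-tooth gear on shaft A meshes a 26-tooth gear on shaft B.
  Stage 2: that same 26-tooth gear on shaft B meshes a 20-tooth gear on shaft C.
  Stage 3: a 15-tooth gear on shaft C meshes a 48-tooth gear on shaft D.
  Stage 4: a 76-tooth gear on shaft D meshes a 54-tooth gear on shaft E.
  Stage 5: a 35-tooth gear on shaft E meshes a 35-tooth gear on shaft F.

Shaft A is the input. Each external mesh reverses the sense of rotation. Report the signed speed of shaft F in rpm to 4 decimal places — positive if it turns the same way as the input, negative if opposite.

Stage 1 [26T→26T]: ω = 348.0000×26/26 = 348.0000 rpm, dir flips to −; running = −348.0000
Stage 2 [26T→20T]: ω = 348.0000×26/20 = 452.4000 rpm, dir flips to +; running = +452.4000
Stage 3 [15T→48T]: ω = 452.4000×15/48 = 141.3750 rpm, dir flips to −; running = −141.3750
Stage 4 [76T→54T]: ω = 141.3750×76/54 = 198.9722 rpm, dir flips to +; running = +198.9722
Stage 5 [35T→35T]: ω = 198.9722×35/35 = 198.9722 rpm, dir flips to −; running = −198.9722

-198.9722 rpm (opposite to input, |ω| = 198.9722 rpm)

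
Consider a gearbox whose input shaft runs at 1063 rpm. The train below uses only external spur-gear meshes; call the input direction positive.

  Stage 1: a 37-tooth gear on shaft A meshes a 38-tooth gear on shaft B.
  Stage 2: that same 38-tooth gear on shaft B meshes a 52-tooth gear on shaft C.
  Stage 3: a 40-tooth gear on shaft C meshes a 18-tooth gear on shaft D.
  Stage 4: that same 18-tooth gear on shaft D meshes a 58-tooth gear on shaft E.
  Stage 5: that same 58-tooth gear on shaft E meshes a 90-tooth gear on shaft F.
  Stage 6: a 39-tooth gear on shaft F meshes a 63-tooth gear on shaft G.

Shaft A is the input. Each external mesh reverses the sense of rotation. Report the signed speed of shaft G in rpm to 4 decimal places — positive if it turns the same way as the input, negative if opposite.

Stage 1 [37T→38T]: ω = 1063.0000×37/38 = 1035.0263 rpm, dir flips to −; running = −1035.0263
Stage 2 [38T→52T]: ω = 1035.0263×38/52 = 756.3654 rpm, dir flips to +; running = +756.3654
Stage 3 [40T→18T]: ω = 756.3654×40/18 = 1680.8120 rpm, dir flips to −; running = −1680.8120
Stage 4 [18T→58T]: ω = 1680.8120×18/58 = 521.6313 rpm, dir flips to +; running = +521.6313
Stage 5 [58T→90T]: ω = 521.6313×58/90 = 336.1624 rpm, dir flips to −; running = −336.1624
Stage 6 [39T→63T]: ω = 336.1624×39/63 = 208.1005 rpm, dir flips to +; running = +208.1005

+208.1005 rpm (same as input, |ω| = 208.1005 rpm)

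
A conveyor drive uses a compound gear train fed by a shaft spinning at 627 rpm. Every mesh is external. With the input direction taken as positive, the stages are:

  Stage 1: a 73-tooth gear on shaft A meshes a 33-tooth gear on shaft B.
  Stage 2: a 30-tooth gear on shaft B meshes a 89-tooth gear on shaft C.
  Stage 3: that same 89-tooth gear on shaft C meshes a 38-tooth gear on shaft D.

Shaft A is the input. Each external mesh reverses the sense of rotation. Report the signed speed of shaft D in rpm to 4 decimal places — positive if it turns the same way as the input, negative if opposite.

-1095.0000 rpm (opposite to input, |ω| = 1095.0000 rpm)

Stage 1 [73T→33T]: ω = 627.0000×73/33 = 1387.0000 rpm, dir flips to −; running = −1387.0000
Stage 2 [30T→89T]: ω = 1387.0000×30/89 = 467.5281 rpm, dir flips to +; running = +467.5281
Stage 3 [89T→38T]: ω = 467.5281×89/38 = 1095.0000 rpm, dir flips to −; running = −1095.0000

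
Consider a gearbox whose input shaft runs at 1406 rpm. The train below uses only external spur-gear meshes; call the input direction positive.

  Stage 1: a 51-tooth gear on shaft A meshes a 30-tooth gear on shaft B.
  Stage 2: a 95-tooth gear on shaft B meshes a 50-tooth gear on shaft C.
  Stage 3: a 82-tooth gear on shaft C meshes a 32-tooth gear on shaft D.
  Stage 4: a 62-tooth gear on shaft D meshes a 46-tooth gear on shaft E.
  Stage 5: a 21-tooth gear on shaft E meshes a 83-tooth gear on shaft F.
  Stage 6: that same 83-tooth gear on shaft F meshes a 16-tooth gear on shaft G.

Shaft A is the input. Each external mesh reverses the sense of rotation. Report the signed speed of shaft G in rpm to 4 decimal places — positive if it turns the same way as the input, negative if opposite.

Stage 1 [51T→30T]: ω = 1406.0000×51/30 = 2390.2000 rpm, dir flips to −; running = −2390.2000
Stage 2 [95T→50T]: ω = 2390.2000×95/50 = 4541.3800 rpm, dir flips to +; running = +4541.3800
Stage 3 [82T→32T]: ω = 4541.3800×82/32 = 11637.2862 rpm, dir flips to −; running = −11637.2862
Stage 4 [62T→46T]: ω = 11637.2862×62/46 = 15685.0380 rpm, dir flips to +; running = +15685.0380
Stage 5 [21T→83T]: ω = 15685.0380×21/83 = 3968.5036 rpm, dir flips to −; running = −3968.5036
Stage 6 [83T→16T]: ω = 3968.5036×83/16 = 20586.6124 rpm, dir flips to +; running = +20586.6124

+20586.6124 rpm (same as input, |ω| = 20586.6124 rpm)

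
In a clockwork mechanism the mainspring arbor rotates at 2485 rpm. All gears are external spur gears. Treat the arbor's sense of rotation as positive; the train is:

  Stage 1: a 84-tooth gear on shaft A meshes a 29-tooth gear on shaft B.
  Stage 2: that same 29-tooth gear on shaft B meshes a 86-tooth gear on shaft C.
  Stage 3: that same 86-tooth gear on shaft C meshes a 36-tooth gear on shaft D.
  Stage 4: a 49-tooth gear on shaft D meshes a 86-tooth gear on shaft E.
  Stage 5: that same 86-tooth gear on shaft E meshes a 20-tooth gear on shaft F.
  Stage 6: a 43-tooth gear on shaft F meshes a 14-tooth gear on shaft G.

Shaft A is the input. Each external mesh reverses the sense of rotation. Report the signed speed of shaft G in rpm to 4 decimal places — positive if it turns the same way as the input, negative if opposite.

+43632.4583 rpm (same as input, |ω| = 43632.4583 rpm)

Stage 1 [84T→29T]: ω = 2485.0000×84/29 = 7197.9310 rpm, dir flips to −; running = −7197.9310
Stage 2 [29T→86T]: ω = 7197.9310×29/86 = 2427.2093 rpm, dir flips to +; running = +2427.2093
Stage 3 [86T→36T]: ω = 2427.2093×86/36 = 5798.3333 rpm, dir flips to −; running = −5798.3333
Stage 4 [49T→86T]: ω = 5798.3333×49/86 = 3303.7016 rpm, dir flips to +; running = +3303.7016
Stage 5 [86T→20T]: ω = 3303.7016×86/20 = 14205.9167 rpm, dir flips to −; running = −14205.9167
Stage 6 [43T→14T]: ω = 14205.9167×43/14 = 43632.4583 rpm, dir flips to +; running = +43632.4583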